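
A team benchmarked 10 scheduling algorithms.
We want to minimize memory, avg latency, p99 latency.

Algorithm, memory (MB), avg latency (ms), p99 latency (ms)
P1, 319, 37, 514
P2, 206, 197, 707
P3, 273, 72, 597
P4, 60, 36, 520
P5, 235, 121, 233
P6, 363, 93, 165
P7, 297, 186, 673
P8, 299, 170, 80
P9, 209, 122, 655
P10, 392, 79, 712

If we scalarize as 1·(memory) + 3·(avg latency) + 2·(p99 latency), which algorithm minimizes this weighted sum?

P1: 1·319 + 3·37 + 2·514 = 1458
P2: 1·206 + 3·197 + 2·707 = 2211
P3: 1·273 + 3·72 + 2·597 = 1683
P4: 1·60 + 3·36 + 2·520 = 1208
P5: 1·235 + 3·121 + 2·233 = 1064
P6: 1·363 + 3·93 + 2·165 = 972
P7: 1·297 + 3·186 + 2·673 = 2201
P8: 1·299 + 3·170 + 2·80 = 969
P9: 1·209 + 3·122 + 2·655 = 1885
P10: 1·392 + 3·79 + 2·712 = 2053
Lowest: P8 at 969.

P8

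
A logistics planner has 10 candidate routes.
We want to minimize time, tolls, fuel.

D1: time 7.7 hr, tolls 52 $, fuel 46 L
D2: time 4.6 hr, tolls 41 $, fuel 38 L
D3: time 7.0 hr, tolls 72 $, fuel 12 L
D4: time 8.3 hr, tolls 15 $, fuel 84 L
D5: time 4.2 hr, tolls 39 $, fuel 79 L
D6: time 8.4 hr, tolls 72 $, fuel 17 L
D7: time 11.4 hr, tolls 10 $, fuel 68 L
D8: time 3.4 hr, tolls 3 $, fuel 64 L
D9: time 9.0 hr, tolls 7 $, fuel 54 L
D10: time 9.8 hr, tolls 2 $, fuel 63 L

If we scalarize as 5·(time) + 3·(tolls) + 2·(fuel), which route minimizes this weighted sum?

D8

D1: 5·7.7 + 3·52 + 2·46 = 286.5
D2: 5·4.6 + 3·41 + 2·38 = 222.0
D3: 5·7.0 + 3·72 + 2·12 = 275.0
D4: 5·8.3 + 3·15 + 2·84 = 254.5
D5: 5·4.2 + 3·39 + 2·79 = 296.0
D6: 5·8.4 + 3·72 + 2·17 = 292.0
D7: 5·11.4 + 3·10 + 2·68 = 223.0
D8: 5·3.4 + 3·3 + 2·64 = 154.0
D9: 5·9.0 + 3·7 + 2·54 = 174.0
D10: 5·9.8 + 3·2 + 2·63 = 181.0
Lowest: D8 at 154.0.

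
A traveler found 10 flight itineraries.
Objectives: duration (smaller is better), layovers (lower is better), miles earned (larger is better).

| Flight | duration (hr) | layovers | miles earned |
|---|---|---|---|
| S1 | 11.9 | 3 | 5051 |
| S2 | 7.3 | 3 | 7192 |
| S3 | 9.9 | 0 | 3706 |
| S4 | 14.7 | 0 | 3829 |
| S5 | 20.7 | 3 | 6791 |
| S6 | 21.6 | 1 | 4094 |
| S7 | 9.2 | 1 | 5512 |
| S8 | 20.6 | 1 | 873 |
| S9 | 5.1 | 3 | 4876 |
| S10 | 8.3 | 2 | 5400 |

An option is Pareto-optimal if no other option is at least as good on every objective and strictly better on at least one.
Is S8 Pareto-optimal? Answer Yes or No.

No

S3 vs S8: duration 9.9≤20.6, layovers 0≤1, miles earned 3706≥873 — S3 is at least as good on every objective and strictly better on at least one, so S3 dominates S8.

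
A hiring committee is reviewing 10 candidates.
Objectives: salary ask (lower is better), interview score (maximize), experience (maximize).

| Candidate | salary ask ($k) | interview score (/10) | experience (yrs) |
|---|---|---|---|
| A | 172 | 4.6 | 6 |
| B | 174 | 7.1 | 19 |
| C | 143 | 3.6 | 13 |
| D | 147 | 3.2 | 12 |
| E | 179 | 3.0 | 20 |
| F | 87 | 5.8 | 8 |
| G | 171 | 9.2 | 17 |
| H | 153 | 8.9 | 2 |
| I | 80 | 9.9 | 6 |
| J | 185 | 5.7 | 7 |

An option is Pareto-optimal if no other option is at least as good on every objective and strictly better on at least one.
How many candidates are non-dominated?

A: dominated by F (salary ask 87≤172, interview score 5.8≥4.6, experience 8≥6).
B: not dominated.
C: not dominated.
D: dominated by C (salary ask 143≤147, interview score 3.6≥3.2, experience 13≥12).
E: not dominated (best experience).
F: not dominated.
G: not dominated.
H: dominated by I (salary ask 80≤153, interview score 9.9≥8.9, experience 6≥2).
I: not dominated (best salary ask).
J: dominated by B (salary ask 174≤185, interview score 7.1≥5.7, experience 19≥7).
Pareto-optimal: B, C, E, F, G, I → 6.

6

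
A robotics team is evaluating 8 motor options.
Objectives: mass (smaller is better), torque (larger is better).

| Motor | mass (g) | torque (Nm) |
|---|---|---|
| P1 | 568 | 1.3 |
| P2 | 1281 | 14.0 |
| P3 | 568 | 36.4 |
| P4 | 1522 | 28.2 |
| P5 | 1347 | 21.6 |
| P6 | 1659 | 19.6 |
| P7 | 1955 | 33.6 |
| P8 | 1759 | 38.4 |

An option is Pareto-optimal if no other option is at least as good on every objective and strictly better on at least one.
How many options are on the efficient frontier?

2

P1: dominated by P3 (mass 568≤568, torque 36.4≥1.3).
P2: dominated by P3 (mass 568≤1281, torque 36.4≥14.0).
P3: not dominated.
P4: dominated by P3 (mass 568≤1522, torque 36.4≥28.2).
P5: dominated by P3 (mass 568≤1347, torque 36.4≥21.6).
P6: dominated by P3 (mass 568≤1659, torque 36.4≥19.6).
P7: dominated by P3 (mass 568≤1955, torque 36.4≥33.6).
P8: not dominated (best torque).
Pareto-optimal: P3, P8 → 2.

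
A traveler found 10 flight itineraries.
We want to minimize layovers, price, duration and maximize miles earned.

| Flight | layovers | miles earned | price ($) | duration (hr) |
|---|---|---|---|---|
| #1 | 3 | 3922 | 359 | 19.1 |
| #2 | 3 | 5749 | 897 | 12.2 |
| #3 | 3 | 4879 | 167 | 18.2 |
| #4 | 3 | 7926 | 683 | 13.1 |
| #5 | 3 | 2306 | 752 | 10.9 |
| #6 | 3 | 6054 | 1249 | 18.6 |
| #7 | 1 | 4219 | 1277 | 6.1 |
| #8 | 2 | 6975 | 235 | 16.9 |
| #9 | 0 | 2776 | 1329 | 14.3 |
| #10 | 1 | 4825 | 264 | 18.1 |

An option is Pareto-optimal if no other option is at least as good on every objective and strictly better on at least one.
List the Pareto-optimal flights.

#1: dominated by #3 (layovers 3≤3, miles earned 4879≥3922, price 167≤359, duration 18.2≤19.1).
#2: not dominated.
#3: not dominated (best price).
#4: not dominated (best miles earned).
#5: not dominated.
#6: dominated by #4 (layovers 3≤3, miles earned 7926≥6054, price 683≤1249, duration 13.1≤18.6).
#7: not dominated (best duration).
#8: not dominated.
#9: not dominated (best layovers).
#10: not dominated.

#2, #3, #4, #5, #7, #8, #9, #10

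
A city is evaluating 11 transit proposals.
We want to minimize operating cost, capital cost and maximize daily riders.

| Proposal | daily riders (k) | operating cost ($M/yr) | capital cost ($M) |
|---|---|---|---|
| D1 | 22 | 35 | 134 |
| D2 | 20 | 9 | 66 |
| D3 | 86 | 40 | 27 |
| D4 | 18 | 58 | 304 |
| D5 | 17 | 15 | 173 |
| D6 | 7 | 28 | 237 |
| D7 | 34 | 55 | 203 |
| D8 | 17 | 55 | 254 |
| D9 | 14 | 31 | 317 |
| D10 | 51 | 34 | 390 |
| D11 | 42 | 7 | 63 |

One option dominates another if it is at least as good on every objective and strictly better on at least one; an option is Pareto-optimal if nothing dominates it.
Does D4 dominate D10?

D4 vs D10: D4 is worse on daily riders (18 vs 51), so it does not dominate D10.

No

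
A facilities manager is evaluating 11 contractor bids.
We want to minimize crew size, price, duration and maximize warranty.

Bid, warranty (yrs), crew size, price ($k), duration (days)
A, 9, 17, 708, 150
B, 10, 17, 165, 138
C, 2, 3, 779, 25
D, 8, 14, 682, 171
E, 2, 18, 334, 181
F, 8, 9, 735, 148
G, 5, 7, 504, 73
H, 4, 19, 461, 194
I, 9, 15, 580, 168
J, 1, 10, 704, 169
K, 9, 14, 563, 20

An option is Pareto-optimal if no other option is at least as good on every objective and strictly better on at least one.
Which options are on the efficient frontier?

B, C, F, G, K

A: dominated by B (warranty 10≥9, crew size 17≤17, price 165≤708, duration 138≤150).
B: not dominated (best warranty).
C: not dominated (best crew size).
D: dominated by K (warranty 9≥8, crew size 14≤14, price 563≤682, duration 20≤171).
E: dominated by B (warranty 10≥2, crew size 17≤18, price 165≤334, duration 138≤181).
F: not dominated.
G: not dominated.
H: dominated by B (warranty 10≥4, crew size 17≤19, price 165≤461, duration 138≤194).
I: dominated by K (warranty 9≥9, crew size 14≤15, price 563≤580, duration 20≤168).
J: dominated by G (warranty 5≥1, crew size 7≤10, price 504≤704, duration 73≤169).
K: not dominated (best duration).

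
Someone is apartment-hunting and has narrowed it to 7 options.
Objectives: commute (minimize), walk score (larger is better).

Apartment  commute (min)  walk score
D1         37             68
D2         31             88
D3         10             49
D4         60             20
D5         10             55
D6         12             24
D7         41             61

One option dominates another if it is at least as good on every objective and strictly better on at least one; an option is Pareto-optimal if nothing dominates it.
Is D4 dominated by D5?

Yes

D5 vs D4: commute 10≤60, walk score 55≥20 — D5 is at least as good on every objective with at least one strict improvement.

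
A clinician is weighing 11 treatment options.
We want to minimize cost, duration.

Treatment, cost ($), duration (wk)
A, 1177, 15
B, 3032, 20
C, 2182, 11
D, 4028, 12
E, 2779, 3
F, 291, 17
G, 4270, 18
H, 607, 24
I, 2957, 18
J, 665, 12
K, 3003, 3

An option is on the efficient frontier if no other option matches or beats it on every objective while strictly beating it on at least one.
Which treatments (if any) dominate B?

A, C, E, F, I, J, K

A: cost 1177≤3032, duration 15≤20 — dominates B.
C: cost 2182≤3032, duration 11≤20 — dominates B.
E: cost 2779≤3032, duration 3≤20 — dominates B.
F: cost 291≤3032, duration 17≤20 — dominates B.
I: cost 2957≤3032, duration 18≤20 — dominates B.
J: cost 665≤3032, duration 12≤20 — dominates B.
K: cost 3003≤3032, duration 3≤20 — dominates B.
Others (D, G, H) are each worse than B on at least one objective.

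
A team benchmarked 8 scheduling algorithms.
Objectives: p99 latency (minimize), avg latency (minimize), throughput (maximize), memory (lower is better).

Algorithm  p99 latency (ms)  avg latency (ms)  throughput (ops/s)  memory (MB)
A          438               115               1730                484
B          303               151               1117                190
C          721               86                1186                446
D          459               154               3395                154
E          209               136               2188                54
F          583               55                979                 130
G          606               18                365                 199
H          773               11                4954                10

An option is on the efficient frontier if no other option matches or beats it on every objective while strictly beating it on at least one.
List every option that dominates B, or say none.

E

E: p99 latency 209≤303, avg latency 136≤151, throughput 2188≥1117, memory 54≤190 — dominates B.
Others (A, C, D, F, G, H) are each worse than B on at least one objective.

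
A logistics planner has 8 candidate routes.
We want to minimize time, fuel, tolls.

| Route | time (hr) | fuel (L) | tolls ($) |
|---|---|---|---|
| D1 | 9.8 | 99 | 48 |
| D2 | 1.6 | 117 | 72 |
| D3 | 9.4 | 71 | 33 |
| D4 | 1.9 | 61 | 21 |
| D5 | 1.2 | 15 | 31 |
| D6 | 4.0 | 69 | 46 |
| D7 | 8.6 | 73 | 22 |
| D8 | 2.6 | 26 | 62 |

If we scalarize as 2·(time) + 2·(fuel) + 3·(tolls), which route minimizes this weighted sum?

D5

D1: 2·9.8 + 2·99 + 3·48 = 361.6
D2: 2·1.6 + 2·117 + 3·72 = 453.2
D3: 2·9.4 + 2·71 + 3·33 = 259.8
D4: 2·1.9 + 2·61 + 3·21 = 188.8
D5: 2·1.2 + 2·15 + 3·31 = 125.4
D6: 2·4.0 + 2·69 + 3·46 = 284.0
D7: 2·8.6 + 2·73 + 3·22 = 229.2
D8: 2·2.6 + 2·26 + 3·62 = 243.2
Lowest: D5 at 125.4.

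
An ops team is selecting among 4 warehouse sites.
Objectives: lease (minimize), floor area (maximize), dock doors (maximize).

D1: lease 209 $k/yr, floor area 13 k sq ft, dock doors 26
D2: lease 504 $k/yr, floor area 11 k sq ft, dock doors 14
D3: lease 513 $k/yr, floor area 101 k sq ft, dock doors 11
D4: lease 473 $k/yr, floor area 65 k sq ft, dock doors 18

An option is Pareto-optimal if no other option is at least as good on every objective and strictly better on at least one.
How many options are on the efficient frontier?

3

D1: not dominated (best lease).
D2: dominated by D1 (lease 209≤504, floor area 13≥11, dock doors 26≥14).
D3: not dominated (best floor area).
D4: not dominated.
Pareto-optimal: D1, D3, D4 → 3.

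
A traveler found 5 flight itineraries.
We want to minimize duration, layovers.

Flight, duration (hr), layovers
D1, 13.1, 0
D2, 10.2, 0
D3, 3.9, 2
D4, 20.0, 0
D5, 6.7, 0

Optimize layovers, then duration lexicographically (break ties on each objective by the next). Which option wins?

First minimize layovers: best is 0, kept {D1, D2, D4, D5}.
Then minimize duration: best is 6.7, kept {D5}.

D5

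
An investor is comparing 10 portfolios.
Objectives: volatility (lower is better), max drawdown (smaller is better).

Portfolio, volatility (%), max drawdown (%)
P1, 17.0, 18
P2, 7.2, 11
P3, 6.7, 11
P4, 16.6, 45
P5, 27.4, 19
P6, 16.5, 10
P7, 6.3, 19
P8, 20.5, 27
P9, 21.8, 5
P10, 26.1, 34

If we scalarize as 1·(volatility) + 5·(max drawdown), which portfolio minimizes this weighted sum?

P9

P1: 1·17.0 + 5·18 = 107.0
P2: 1·7.2 + 5·11 = 62.2
P3: 1·6.7 + 5·11 = 61.7
P4: 1·16.6 + 5·45 = 241.6
P5: 1·27.4 + 5·19 = 122.4
P6: 1·16.5 + 5·10 = 66.5
P7: 1·6.3 + 5·19 = 101.3
P8: 1·20.5 + 5·27 = 155.5
P9: 1·21.8 + 5·5 = 46.8
P10: 1·26.1 + 5·34 = 196.1
Lowest: P9 at 46.8.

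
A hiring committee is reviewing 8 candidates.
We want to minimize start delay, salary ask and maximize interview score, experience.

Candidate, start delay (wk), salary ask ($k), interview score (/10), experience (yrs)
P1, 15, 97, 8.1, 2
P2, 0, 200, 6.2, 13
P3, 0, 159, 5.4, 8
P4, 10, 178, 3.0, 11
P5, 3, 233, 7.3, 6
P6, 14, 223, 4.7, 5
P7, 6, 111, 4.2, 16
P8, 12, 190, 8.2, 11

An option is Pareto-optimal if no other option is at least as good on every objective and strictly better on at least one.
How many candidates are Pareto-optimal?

6

P1: not dominated (best salary ask).
P2: not dominated.
P3: not dominated.
P4: dominated by P7 (start delay 6≤10, salary ask 111≤178, interview score 4.2≥3.0, experience 16≥11).
P5: not dominated.
P6: dominated by P2 (start delay 0≤14, salary ask 200≤223, interview score 6.2≥4.7, experience 13≥5).
P7: not dominated (best experience).
P8: not dominated (best interview score).
Pareto-optimal: P1, P2, P3, P5, P7, P8 → 6.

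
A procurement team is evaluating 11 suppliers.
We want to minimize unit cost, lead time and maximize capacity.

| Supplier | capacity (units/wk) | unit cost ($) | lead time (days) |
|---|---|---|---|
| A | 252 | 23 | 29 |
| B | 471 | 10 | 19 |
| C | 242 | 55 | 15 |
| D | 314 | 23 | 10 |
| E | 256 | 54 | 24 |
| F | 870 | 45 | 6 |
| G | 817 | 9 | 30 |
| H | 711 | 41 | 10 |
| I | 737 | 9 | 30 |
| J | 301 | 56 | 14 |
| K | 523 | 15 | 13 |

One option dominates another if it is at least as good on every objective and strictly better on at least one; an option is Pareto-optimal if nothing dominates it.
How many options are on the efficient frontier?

A: dominated by B (capacity 471≥252, unit cost 10≤23, lead time 19≤29).
B: not dominated.
C: dominated by D (capacity 314≥242, unit cost 23≤55, lead time 10≤15).
D: not dominated.
E: dominated by B (capacity 471≥256, unit cost 10≤54, lead time 19≤24).
F: not dominated (best capacity).
G: not dominated.
H: not dominated.
I: dominated by G (capacity 817≥737, unit cost 9≤9, lead time 30≤30).
J: dominated by D (capacity 314≥301, unit cost 23≤56, lead time 10≤14).
K: not dominated.
Pareto-optimal: B, D, F, G, H, K → 6.

6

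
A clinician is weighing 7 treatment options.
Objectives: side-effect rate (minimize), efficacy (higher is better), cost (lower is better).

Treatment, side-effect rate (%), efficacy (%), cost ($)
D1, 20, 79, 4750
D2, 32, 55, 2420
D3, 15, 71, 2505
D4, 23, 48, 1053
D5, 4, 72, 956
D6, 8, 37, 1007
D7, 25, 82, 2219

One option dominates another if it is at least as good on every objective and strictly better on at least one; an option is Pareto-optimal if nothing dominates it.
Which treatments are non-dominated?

D1, D5, D7

D1: not dominated.
D2: dominated by D5 (side-effect rate 4≤32, efficacy 72≥55, cost 956≤2420).
D3: dominated by D5 (side-effect rate 4≤15, efficacy 72≥71, cost 956≤2505).
D4: dominated by D5 (side-effect rate 4≤23, efficacy 72≥48, cost 956≤1053).
D5: not dominated (best side-effect rate).
D6: dominated by D5 (side-effect rate 4≤8, efficacy 72≥37, cost 956≤1007).
D7: not dominated (best efficacy).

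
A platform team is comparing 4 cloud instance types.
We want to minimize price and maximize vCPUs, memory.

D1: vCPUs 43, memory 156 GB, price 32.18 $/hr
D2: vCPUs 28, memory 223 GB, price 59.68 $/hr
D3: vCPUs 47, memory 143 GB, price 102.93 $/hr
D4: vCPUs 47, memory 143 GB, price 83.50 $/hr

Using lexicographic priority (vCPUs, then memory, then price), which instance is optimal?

First maximize vCPUs: best is 47, kept {D3, D4}.
Then maximize memory: best is 143, kept {D3, D4}.
Then minimize price: best is 83.50, kept {D4}.

D4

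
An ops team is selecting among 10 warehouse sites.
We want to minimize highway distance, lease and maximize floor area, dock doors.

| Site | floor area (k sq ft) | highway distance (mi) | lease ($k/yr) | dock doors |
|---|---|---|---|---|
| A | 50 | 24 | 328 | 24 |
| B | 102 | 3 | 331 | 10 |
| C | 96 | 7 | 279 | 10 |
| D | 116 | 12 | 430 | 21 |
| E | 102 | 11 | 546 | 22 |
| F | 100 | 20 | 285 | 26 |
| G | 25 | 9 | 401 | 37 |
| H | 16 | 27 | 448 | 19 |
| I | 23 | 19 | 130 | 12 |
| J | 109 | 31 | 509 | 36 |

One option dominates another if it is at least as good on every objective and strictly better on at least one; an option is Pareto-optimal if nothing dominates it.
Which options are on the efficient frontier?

A: dominated by F (floor area 100≥50, highway distance 20≤24, lease 285≤328, dock doors 26≥24).
B: not dominated (best highway distance).
C: not dominated.
D: not dominated (best floor area).
E: not dominated.
F: not dominated.
G: not dominated (best dock doors).
H: dominated by A (floor area 50≥16, highway distance 24≤27, lease 328≤448, dock doors 24≥19).
I: not dominated (best lease).
J: not dominated.

B, C, D, E, F, G, I, J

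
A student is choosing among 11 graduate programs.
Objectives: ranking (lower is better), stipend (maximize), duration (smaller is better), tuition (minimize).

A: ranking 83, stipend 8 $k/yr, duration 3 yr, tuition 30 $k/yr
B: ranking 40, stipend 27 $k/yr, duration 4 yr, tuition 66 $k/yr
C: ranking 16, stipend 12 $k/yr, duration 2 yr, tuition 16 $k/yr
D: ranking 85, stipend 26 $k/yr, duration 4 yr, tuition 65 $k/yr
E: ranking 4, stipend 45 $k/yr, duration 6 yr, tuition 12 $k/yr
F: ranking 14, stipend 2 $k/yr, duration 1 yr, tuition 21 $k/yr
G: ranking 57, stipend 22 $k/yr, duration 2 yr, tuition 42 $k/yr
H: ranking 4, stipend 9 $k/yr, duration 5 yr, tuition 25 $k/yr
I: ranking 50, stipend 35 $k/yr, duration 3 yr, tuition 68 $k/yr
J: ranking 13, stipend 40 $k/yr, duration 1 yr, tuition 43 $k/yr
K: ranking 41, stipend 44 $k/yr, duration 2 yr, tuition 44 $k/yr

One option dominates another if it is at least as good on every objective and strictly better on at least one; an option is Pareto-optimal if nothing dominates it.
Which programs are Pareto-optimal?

C, E, F, G, H, J, K

A: dominated by C (ranking 16≤83, stipend 12≥8, duration 2≤3, tuition 16≤30).
B: dominated by J (ranking 13≤40, stipend 40≥27, duration 1≤4, tuition 43≤66).
C: not dominated.
D: dominated by J (ranking 13≤85, stipend 40≥26, duration 1≤4, tuition 43≤65).
E: not dominated (best stipend).
F: not dominated.
G: not dominated.
H: not dominated.
I: dominated by J (ranking 13≤50, stipend 40≥35, duration 1≤3, tuition 43≤68).
J: not dominated.
K: not dominated.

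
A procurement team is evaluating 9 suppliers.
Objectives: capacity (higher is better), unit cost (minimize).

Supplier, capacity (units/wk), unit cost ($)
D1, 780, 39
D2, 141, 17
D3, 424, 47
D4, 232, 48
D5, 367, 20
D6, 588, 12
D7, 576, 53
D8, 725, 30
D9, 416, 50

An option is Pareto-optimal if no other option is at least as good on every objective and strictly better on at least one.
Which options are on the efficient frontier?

D1, D6, D8

D1: not dominated (best capacity).
D2: dominated by D6 (capacity 588≥141, unit cost 12≤17).
D3: dominated by D1 (capacity 780≥424, unit cost 39≤47).
D4: dominated by D1 (capacity 780≥232, unit cost 39≤48).
D5: dominated by D6 (capacity 588≥367, unit cost 12≤20).
D6: not dominated (best unit cost).
D7: dominated by D1 (capacity 780≥576, unit cost 39≤53).
D8: not dominated.
D9: dominated by D1 (capacity 780≥416, unit cost 39≤50).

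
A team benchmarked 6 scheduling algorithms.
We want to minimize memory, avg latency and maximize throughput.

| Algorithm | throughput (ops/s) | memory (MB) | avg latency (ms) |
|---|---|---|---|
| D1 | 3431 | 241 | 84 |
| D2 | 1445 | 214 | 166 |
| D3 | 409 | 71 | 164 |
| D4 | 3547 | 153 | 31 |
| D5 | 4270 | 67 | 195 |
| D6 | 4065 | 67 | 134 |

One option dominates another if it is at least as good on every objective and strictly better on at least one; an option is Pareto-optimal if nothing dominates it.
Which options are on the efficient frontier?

D1: dominated by D4 (throughput 3547≥3431, memory 153≤241, avg latency 31≤84).
D2: dominated by D4 (throughput 3547≥1445, memory 153≤214, avg latency 31≤166).
D3: dominated by D6 (throughput 4065≥409, memory 67≤71, avg latency 134≤164).
D4: not dominated (best avg latency).
D5: not dominated (best throughput).
D6: not dominated.

D4, D5, D6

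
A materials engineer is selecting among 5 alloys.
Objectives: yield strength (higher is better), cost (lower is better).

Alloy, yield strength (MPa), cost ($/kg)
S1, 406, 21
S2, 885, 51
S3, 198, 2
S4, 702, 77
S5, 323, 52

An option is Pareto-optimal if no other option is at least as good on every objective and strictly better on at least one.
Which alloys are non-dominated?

S1: not dominated.
S2: not dominated (best yield strength).
S3: not dominated (best cost).
S4: dominated by S2 (yield strength 885≥702, cost 51≤77).
S5: dominated by S1 (yield strength 406≥323, cost 21≤52).

S1, S2, S3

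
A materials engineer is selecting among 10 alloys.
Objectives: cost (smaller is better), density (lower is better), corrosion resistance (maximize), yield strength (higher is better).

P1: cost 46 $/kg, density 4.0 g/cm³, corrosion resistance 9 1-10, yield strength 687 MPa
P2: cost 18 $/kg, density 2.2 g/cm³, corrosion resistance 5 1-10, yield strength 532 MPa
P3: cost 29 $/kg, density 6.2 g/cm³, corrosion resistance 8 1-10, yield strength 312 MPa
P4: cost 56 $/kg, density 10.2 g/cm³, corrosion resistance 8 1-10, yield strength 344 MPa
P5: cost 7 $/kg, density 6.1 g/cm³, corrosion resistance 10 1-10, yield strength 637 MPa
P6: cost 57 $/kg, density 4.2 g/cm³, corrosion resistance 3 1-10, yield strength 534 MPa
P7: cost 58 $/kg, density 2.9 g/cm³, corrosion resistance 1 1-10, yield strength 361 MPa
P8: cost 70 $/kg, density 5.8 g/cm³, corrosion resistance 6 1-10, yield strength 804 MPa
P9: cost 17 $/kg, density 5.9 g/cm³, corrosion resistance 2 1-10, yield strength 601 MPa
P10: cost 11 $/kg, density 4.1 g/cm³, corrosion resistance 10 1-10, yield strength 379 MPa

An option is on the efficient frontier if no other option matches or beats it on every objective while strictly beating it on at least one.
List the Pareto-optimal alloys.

P1: not dominated.
P2: not dominated (best density).
P3: dominated by P5 (cost 7≤29, density 6.1≤6.2, corrosion resistance 10≥8, yield strength 637≥312).
P4: dominated by P1 (cost 46≤56, density 4.0≤10.2, corrosion resistance 9≥8, yield strength 687≥344).
P5: not dominated (best cost).
P6: dominated by P1 (cost 46≤57, density 4.0≤4.2, corrosion resistance 9≥3, yield strength 687≥534).
P7: dominated by P2 (cost 18≤58, density 2.2≤2.9, corrosion resistance 5≥1, yield strength 532≥361).
P8: not dominated (best yield strength).
P9: not dominated.
P10: not dominated.

P1, P2, P5, P8, P9, P10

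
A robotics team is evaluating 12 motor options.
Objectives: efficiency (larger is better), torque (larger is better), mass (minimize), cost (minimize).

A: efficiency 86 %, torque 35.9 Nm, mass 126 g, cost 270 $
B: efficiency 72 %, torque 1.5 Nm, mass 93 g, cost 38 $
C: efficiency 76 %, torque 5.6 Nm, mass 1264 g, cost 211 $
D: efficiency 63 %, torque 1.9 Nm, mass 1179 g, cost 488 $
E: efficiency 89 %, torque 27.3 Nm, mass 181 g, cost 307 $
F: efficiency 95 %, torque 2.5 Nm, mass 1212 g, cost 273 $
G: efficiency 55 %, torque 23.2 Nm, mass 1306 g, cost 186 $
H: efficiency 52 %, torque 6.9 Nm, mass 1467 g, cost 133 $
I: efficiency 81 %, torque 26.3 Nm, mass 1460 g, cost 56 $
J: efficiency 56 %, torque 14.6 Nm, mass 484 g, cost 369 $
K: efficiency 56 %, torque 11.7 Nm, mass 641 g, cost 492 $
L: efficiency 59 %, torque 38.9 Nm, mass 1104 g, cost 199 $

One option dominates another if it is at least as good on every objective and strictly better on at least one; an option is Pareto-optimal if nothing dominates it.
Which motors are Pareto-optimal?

A: not dominated.
B: not dominated (best mass).
C: not dominated.
D: dominated by A (efficiency 86≥63, torque 35.9≥1.9, mass 126≤1179, cost 270≤488).
E: not dominated.
F: not dominated (best efficiency).
G: not dominated.
H: dominated by I (efficiency 81≥52, torque 26.3≥6.9, mass 1460≤1467, cost 56≤133).
I: not dominated.
J: dominated by A (efficiency 86≥56, torque 35.9≥14.6, mass 126≤484, cost 270≤369).
K: dominated by A (efficiency 86≥56, torque 35.9≥11.7, mass 126≤641, cost 270≤492).
L: not dominated (best torque).

A, B, C, E, F, G, I, L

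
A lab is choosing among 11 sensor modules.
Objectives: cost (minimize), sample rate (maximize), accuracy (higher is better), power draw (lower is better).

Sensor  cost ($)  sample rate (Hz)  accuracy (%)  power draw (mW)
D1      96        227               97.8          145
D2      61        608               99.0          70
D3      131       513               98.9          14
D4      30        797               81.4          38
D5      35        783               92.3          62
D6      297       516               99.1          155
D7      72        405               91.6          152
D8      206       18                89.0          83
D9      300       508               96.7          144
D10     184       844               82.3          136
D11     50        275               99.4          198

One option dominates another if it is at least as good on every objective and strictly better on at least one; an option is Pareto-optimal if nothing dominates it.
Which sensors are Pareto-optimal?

D2, D3, D4, D5, D6, D10, D11

D1: dominated by D2 (cost 61≤96, sample rate 608≥227, accuracy 99.0≥97.8, power draw 70≤145).
D2: not dominated.
D3: not dominated (best power draw).
D4: not dominated (best cost).
D5: not dominated.
D6: not dominated.
D7: dominated by D2 (cost 61≤72, sample rate 608≥405, accuracy 99.0≥91.6, power draw 70≤152).
D8: dominated by D2 (cost 61≤206, sample rate 608≥18, accuracy 99.0≥89.0, power draw 70≤83).
D9: dominated by D2 (cost 61≤300, sample rate 608≥508, accuracy 99.0≥96.7, power draw 70≤144).
D10: not dominated (best sample rate).
D11: not dominated (best accuracy).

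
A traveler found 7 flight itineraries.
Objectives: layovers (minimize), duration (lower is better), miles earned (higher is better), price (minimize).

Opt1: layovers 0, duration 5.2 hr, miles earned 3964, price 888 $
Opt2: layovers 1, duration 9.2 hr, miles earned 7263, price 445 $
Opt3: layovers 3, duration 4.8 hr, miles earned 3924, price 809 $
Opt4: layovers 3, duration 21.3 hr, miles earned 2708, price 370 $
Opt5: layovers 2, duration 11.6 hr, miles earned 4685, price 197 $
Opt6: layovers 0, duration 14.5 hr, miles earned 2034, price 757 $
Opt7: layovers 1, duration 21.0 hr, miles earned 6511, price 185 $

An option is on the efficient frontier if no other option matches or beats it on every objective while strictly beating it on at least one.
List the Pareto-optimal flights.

Opt1, Opt2, Opt3, Opt5, Opt6, Opt7

Opt1: not dominated.
Opt2: not dominated (best miles earned).
Opt3: not dominated (best duration).
Opt4: dominated by Opt5 (layovers 2≤3, duration 11.6≤21.3, miles earned 4685≥2708, price 197≤370).
Opt5: not dominated.
Opt6: not dominated.
Opt7: not dominated (best price).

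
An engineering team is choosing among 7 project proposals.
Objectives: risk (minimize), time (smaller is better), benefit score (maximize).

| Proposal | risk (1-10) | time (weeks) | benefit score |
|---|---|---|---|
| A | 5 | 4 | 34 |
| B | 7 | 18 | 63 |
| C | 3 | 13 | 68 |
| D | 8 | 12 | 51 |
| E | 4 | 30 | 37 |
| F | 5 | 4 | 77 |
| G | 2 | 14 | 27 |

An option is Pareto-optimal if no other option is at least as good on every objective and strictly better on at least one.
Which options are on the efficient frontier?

A: dominated by F (risk 5≤5, time 4≤4, benefit score 77≥34).
B: dominated by C (risk 3≤7, time 13≤18, benefit score 68≥63).
C: not dominated.
D: dominated by F (risk 5≤8, time 4≤12, benefit score 77≥51).
E: dominated by C (risk 3≤4, time 13≤30, benefit score 68≥37).
F: not dominated (best benefit score).
G: not dominated (best risk).

C, F, G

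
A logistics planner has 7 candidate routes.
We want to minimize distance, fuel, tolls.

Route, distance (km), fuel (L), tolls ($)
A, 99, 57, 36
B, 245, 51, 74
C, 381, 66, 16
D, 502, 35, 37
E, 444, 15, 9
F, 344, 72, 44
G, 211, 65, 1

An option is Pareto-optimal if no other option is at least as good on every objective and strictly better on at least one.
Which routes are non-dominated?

A, B, E, G

A: not dominated (best distance).
B: not dominated.
C: dominated by G (distance 211≤381, fuel 65≤66, tolls 1≤16).
D: dominated by E (distance 444≤502, fuel 15≤35, tolls 9≤37).
E: not dominated (best fuel).
F: dominated by A (distance 99≤344, fuel 57≤72, tolls 36≤44).
G: not dominated (best tolls).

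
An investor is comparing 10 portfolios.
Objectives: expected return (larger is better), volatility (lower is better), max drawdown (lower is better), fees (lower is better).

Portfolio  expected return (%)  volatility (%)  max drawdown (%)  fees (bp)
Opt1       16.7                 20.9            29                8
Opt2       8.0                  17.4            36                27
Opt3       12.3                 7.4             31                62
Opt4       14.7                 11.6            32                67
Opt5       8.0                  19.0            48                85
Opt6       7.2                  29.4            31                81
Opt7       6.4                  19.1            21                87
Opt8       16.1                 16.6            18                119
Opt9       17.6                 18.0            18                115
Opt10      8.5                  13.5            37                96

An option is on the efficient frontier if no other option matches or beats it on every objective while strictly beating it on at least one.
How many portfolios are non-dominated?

7

Opt1: not dominated (best fees).
Opt2: not dominated.
Opt3: not dominated (best volatility).
Opt4: not dominated.
Opt5: dominated by Opt2 (expected return 8.0≥8.0, volatility 17.4≤19.0, max drawdown 36≤48, fees 27≤85).
Opt6: dominated by Opt1 (expected return 16.7≥7.2, volatility 20.9≤29.4, max drawdown 29≤31, fees 8≤81).
Opt7: not dominated.
Opt8: not dominated.
Opt9: not dominated (best expected return).
Opt10: dominated by Opt3 (expected return 12.3≥8.5, volatility 7.4≤13.5, max drawdown 31≤37, fees 62≤96).
Pareto-optimal: Opt1, Opt2, Opt3, Opt4, Opt7, Opt8, Opt9 → 7.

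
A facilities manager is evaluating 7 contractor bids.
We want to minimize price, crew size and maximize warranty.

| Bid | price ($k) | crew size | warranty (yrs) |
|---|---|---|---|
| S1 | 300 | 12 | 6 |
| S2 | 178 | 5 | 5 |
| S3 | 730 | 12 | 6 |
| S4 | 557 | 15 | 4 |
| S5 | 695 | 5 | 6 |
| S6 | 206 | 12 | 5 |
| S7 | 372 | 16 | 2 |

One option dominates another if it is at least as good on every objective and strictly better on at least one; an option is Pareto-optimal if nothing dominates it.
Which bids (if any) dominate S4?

S1: price 300≤557, crew size 12≤15, warranty 6≥4 — dominates S4.
S2: price 178≤557, crew size 5≤15, warranty 5≥4 — dominates S4.
S6: price 206≤557, crew size 12≤15, warranty 5≥4 — dominates S4.
Others (S3, S5, S7) are each worse than S4 on at least one objective.

S1, S2, S6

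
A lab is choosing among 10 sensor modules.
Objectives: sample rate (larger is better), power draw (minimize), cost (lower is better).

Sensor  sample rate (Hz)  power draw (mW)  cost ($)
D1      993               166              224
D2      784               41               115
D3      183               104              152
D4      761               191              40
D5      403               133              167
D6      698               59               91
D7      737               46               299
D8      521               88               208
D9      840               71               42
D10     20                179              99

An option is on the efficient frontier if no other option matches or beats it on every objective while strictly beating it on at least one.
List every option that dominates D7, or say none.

D2: sample rate 784≥737, power draw 41≤46, cost 115≤299 — dominates D7.
Others (D1, D3, D4, D5, D6, D8, D9, D10) are each worse than D7 on at least one objective.

D2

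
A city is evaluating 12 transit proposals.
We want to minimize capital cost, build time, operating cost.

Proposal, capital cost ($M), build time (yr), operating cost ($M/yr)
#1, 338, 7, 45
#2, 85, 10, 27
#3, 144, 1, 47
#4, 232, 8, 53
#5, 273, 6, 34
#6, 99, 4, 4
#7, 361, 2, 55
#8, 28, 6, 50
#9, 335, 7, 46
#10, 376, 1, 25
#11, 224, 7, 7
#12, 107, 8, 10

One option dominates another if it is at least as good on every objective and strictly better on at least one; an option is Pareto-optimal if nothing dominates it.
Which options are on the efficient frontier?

#1: dominated by #5 (capital cost 273≤338, build time 6≤7, operating cost 34≤45).
#2: not dominated.
#3: not dominated.
#4: dominated by #3 (capital cost 144≤232, build time 1≤8, operating cost 47≤53).
#5: dominated by #6 (capital cost 99≤273, build time 4≤6, operating cost 4≤34).
#6: not dominated (best operating cost).
#7: dominated by #3 (capital cost 144≤361, build time 1≤2, operating cost 47≤55).
#8: not dominated (best capital cost).
#9: dominated by #5 (capital cost 273≤335, build time 6≤7, operating cost 34≤46).
#10: not dominated.
#11: dominated by #6 (capital cost 99≤224, build time 4≤7, operating cost 4≤7).
#12: dominated by #6 (capital cost 99≤107, build time 4≤8, operating cost 4≤10).

#2, #3, #6, #8, #10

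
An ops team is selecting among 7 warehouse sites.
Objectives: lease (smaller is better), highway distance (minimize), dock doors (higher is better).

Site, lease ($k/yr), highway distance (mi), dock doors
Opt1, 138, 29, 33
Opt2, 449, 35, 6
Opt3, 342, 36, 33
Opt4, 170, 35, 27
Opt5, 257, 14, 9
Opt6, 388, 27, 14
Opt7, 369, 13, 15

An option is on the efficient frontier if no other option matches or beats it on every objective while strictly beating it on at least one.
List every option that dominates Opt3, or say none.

Opt1: lease 138≤342, highway distance 29≤36, dock doors 33≥33 — dominates Opt3.
Others (Opt2, Opt4, Opt5, Opt6, Opt7) are each worse than Opt3 on at least one objective.

Opt1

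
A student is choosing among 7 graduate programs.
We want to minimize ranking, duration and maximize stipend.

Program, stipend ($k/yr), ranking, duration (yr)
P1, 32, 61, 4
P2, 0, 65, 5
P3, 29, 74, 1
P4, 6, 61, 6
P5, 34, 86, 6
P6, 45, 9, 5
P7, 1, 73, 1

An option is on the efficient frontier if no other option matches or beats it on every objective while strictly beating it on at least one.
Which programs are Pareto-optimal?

P1, P3, P6, P7

P1: not dominated.
P2: dominated by P1 (stipend 32≥0, ranking 61≤65, duration 4≤5).
P3: not dominated.
P4: dominated by P1 (stipend 32≥6, ranking 61≤61, duration 4≤6).
P5: dominated by P6 (stipend 45≥34, ranking 9≤86, duration 5≤6).
P6: not dominated (best stipend).
P7: not dominated.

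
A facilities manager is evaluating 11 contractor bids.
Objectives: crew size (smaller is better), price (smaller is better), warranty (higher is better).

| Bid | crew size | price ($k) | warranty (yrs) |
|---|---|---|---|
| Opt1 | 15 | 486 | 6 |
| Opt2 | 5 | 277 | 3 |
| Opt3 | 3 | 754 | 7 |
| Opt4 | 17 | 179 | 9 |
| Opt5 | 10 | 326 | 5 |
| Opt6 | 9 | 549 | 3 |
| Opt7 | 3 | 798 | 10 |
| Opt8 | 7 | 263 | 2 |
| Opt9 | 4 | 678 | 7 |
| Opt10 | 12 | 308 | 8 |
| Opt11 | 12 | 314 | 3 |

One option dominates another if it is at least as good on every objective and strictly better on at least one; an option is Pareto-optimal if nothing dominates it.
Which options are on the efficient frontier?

Opt1: dominated by Opt10 (crew size 12≤15, price 308≤486, warranty 8≥6).
Opt2: not dominated.
Opt3: not dominated.
Opt4: not dominated (best price).
Opt5: not dominated.
Opt6: dominated by Opt2 (crew size 5≤9, price 277≤549, warranty 3≥3).
Opt7: not dominated (best warranty).
Opt8: not dominated.
Opt9: not dominated.
Opt10: not dominated.
Opt11: dominated by Opt2 (crew size 5≤12, price 277≤314, warranty 3≥3).

Opt2, Opt3, Opt4, Opt5, Opt7, Opt8, Opt9, Opt10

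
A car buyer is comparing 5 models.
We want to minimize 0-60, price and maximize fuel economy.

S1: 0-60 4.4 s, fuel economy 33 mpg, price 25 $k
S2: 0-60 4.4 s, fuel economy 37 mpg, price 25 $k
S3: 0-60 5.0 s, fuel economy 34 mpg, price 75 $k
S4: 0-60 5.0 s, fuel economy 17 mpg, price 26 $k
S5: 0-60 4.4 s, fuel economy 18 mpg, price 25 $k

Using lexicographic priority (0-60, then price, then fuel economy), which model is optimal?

S2

First minimize 0-60: best is 4.4, kept {S1, S2, S5}.
Then minimize price: best is 25, kept {S1, S2, S5}.
Then maximize fuel economy: best is 37, kept {S2}.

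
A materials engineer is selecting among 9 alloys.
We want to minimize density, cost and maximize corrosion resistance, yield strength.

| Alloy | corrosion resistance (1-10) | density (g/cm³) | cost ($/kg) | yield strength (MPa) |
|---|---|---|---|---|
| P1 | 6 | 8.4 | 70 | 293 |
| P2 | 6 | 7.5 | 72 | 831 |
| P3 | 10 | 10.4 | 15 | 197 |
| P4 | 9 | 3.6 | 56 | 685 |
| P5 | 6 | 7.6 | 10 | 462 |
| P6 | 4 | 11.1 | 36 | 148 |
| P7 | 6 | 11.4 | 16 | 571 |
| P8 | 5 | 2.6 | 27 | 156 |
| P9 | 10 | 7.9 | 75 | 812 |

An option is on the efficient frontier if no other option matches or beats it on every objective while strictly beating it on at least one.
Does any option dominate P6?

Yes

P3 vs P6: corrosion resistance 10≥4, density 10.4≤11.1, cost 15≤36, yield strength 197≥148 — P3 is at least as good on every objective and strictly better on at least one, so P3 dominates P6.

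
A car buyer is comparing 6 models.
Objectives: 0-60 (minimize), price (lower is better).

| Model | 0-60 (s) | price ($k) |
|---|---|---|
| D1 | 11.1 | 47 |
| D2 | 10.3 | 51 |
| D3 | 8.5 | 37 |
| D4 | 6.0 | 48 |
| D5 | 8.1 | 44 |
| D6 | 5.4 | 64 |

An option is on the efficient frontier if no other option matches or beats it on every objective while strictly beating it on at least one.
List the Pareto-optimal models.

D3, D4, D5, D6

D1: dominated by D3 (0-60 8.5≤11.1, price 37≤47).
D2: dominated by D3 (0-60 8.5≤10.3, price 37≤51).
D3: not dominated (best price).
D4: not dominated.
D5: not dominated.
D6: not dominated (best 0-60).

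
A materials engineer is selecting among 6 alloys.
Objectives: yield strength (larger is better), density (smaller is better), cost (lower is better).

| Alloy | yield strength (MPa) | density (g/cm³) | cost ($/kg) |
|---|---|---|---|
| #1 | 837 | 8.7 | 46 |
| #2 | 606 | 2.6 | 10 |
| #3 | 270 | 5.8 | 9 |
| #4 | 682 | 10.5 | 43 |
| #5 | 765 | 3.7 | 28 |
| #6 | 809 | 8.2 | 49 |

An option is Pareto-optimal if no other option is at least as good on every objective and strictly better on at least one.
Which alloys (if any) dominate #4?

#5: yield strength 765≥682, density 3.7≤10.5, cost 28≤43 — dominates #4.
Others (#1, #2, #3, #6) are each worse than #4 on at least one objective.

#5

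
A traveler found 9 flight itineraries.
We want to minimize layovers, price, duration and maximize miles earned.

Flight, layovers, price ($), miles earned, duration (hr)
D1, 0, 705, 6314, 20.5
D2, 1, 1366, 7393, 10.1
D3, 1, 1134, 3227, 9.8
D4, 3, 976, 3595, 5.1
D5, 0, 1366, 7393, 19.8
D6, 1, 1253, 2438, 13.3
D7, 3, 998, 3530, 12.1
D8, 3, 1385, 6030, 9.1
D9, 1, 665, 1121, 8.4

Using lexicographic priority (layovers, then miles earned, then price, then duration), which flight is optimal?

First minimize layovers: best is 0, kept {D1, D5}.
Then maximize miles earned: best is 7393, kept {D5}.

D5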